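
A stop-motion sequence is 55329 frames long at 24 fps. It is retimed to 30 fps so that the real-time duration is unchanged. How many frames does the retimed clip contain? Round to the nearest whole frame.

69161 frames

Frames at target rate = 55329 × (30) / (24) = 276645/4 ≈ 69161.250.
Nearest whole frame: 69161.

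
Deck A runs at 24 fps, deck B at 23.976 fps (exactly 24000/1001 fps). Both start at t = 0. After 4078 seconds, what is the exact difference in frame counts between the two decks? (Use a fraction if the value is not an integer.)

A emits 24 × 4078 = 97872 frames; B emits 24000/1001 × 4078 = 97872000/1001.
Difference = 97872/1001 frames (≈ 97.7742); B is behind A.

97872/1001 frames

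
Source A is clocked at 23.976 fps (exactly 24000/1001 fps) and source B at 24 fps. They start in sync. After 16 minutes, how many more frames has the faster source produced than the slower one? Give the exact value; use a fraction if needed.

16 min = 960 s.
A emits 24000/1001 × 960 = 23040000/1001 frames; B emits 24 × 960 = 23040.
Difference = 23040/1001 frames (≈ 23.0170); B is ahead of A.

23040/1001 frames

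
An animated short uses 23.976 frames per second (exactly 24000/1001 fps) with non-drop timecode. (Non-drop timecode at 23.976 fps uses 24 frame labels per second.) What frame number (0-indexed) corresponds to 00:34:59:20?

Total seconds to the label: (0 × 3600 + 34 × 60 + 59) = 2099.
Frame index = 2099 × 24 + 20 = 50396.

50396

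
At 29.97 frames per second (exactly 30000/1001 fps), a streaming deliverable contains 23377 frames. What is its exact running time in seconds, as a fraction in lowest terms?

23400377/30000 seconds

Running time = 23377 ÷ (30000/1001) = 23377 × 1001/30000 = 23400377/30000 s.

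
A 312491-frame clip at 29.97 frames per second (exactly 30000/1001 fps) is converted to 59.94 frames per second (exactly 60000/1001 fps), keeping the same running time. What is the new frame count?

Frames at target rate = 312491 × (60000/1001) / (30000/1001) = 624982.

624982 frames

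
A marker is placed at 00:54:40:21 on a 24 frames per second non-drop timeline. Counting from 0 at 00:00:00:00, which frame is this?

78741

Total seconds to the label: (0 × 3600 + 54 × 60 + 40) = 3280.
Frame index = 3280 × 24 + 21 = 78741.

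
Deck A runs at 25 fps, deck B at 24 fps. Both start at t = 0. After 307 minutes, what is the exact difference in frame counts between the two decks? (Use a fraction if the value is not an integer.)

18420 frames

307 min = 18420 s.
A emits 25 × 18420 = 460500 frames; B emits 24 × 18420 = 442080.
Difference = 18420 frames; B is behind A.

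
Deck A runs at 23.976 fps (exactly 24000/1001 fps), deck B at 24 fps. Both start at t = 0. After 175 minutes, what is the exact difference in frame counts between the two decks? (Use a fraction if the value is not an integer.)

36000/143 frames

175 min = 10500 s.
A emits 24000/1001 × 10500 = 36000000/143 frames; B emits 24 × 10500 = 252000.
Difference = 36000/143 frames (≈ 251.7483); B is ahead of A.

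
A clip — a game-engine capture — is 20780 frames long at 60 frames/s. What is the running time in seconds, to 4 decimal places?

Running time = 20780 × 1/60 = 1039/3 s ≈ 346.3333 s.

346.3333 seconds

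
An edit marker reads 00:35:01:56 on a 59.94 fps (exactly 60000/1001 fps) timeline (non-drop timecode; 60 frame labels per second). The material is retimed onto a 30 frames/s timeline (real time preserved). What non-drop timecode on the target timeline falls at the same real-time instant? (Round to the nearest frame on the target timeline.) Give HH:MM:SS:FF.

Source frame index: (0×3600 + 35×60 + 1) × 60 + 56 = 126116.
Real time: 126116 / (60000/1001) = 31560529/15000 s.
Target frame: (31560529/15000) × (30) = 31560529/500 ≈ 63121.058 → 63121.
At 30 labels/s: frame 63121 → 00:35:04:01.

00:35:04:01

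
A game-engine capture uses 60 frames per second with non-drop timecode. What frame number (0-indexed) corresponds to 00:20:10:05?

Total seconds to the label: (0 × 3600 + 20 × 60 + 10) = 1210.
Frame index = 1210 × 60 + 5 = 72605.

frame 72605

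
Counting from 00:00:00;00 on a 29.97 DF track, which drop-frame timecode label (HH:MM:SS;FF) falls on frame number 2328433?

21:34:52;03

Ten DF minutes hold 17982 frames, so frame 2328433 lies in block 129 (frames 2319678–2337659) with 8755 frames into that block.
The block's first minute is 1800 frames and the rest 1798 each; 8755 frames reaches minute 4, so 129 × 18 + 4 × 2 = 2330 labels have been skipped so far.
Adding those back, label number 2328433 + 2330 = 2330763 at 30 labels/s is 77692 s + 3 f = 21 h 34 min 52 s frame 3, i.e. 21:34:52;03.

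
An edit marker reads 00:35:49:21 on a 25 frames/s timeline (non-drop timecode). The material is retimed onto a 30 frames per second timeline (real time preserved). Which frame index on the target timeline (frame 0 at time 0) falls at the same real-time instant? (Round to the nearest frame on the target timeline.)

frame 64495

Source frame index: (0×3600 + 35×60 + 49) × 25 + 21 = 53746.
Real time: 53746 / (25) = 53746/25 s.
Target frame: (53746/25) × (30) = 322476/5 ≈ 64495.200 → 64495.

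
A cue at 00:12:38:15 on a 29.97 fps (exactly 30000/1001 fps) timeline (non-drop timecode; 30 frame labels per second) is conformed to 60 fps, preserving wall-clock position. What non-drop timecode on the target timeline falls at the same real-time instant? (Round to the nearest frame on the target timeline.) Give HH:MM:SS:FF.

00:12:39:16

Source frame index: (0×3600 + 12×60 + 38) × 30 + 15 = 22755.
Real time: 22755 / (30000/1001) = 1518517/2000 s.
Target frame: (1518517/2000) × (60) = 4555551/100 ≈ 45555.510 → 45556.
At 60 labels/s: frame 45556 → 00:12:39:16.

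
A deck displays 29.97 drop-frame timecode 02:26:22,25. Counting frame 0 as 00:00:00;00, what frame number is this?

263221

As if non-drop at 30 labels/s: (2 × 3600 + 26 × 60 + 22) × 30 + 25 = 263485.
Minute boundaries passed: 146; those not divisible by 10: 146 − 14 = 132; dropped labels = 2 × 132 = 264.
Actual frame index = 263485 − 264 = 263221.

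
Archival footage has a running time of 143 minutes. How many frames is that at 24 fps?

205920 frames

143 min = 8580 s.
Frames = 8580 × 24 = 205920.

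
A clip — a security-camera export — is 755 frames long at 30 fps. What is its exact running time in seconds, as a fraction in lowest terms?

Running time = 755 ÷ (30) = 755 × 1/30 = 151/6 s.

151/6 seconds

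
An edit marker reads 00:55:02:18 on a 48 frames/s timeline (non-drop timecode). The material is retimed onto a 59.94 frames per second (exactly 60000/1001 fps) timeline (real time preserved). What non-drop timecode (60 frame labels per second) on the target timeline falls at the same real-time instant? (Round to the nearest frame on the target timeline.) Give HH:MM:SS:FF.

Source frame index: (0×3600 + 55×60 + 2) × 48 + 18 = 158514.
Real time: 158514 / (48) = 26419/8 s.
Target frame: (26419/8) × (60000/1001) = 198142500/1001 ≈ 197944.555 → 197945.
At 60 labels/s: frame 197945 → 00:54:59:05.

00:54:59:05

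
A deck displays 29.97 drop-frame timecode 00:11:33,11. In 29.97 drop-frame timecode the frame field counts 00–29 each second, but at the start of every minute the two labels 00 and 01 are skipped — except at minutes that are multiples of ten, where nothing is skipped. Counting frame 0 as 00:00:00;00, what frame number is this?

20781

Complete 10-minute blocks: 1, each 17982 frames → 17982.
Remaining 1 whole minute in the current block: 1800 + 0 × 1798 = 1800 frames.
Within the current minute: 33 × 30 + 11 − 2 = 999 (labels ;00/;01 skipped at this minute). Total = 17982 + 1800 + 999 = 20781.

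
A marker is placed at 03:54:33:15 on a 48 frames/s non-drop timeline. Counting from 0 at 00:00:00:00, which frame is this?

Total seconds to the label: (3 × 3600 + 54 × 60 + 33) = 14073.
Frame index = 14073 × 48 + 15 = 675519.

frame 675519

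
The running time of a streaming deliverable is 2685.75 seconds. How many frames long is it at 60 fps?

161145 frames

Frames = 2685.75 × 60 = 161145.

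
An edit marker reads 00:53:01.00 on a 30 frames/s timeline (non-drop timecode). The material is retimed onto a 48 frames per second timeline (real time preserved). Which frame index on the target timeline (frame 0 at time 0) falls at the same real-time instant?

Source frame index: (0×3600 + 53×60 + 1) × 30 + 0 = 95430.
Real time: 95430 / (30) = 3181 s.
Target frame: (3181) × (48) = 152688.

frame 152688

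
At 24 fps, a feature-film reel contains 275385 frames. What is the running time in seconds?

Running time = 275385 / (24) = 11474.375 s.

11474.375 seconds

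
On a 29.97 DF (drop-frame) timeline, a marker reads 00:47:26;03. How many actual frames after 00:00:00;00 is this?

85297

As if non-drop at 30 labels/s: (0 × 3600 + 47 × 60 + 26) × 30 + 3 = 85383.
Minute boundaries passed: 47; those not divisible by 10: 47 − 4 = 43; dropped labels = 2 × 43 = 86.
Actual frame index = 85383 − 86 = 85297.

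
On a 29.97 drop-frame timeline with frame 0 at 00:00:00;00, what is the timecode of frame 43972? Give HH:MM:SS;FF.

Ten DF minutes hold 17982 frames, so frame 43972 lies in block 2 (frames 35964–53945) with 8008 frames into that block.
The block's first minute is 1800 frames and the rest 1798 each; 8008 frames reaches minute 4, so 2 × 18 + 4 × 2 = 44 labels have been skipped so far.
Adding those back, label number 43972 + 44 = 44016 at 30 labels/s is 1467 s + 6 f = 0 h 24 min 27 s frame 6, i.e. 00:24:27;06.

00:24:27;06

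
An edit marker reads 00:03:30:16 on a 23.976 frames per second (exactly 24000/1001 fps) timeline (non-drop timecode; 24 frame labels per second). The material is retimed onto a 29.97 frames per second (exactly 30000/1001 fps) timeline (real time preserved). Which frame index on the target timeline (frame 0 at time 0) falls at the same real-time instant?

Source frame index: (0×3600 + 3×60 + 30) × 24 + 16 = 5056.
Real time: 5056 / (24000/1001) = 79079/375 s.
Target frame: (79079/375) × (30000/1001) = 6320.

frame 6320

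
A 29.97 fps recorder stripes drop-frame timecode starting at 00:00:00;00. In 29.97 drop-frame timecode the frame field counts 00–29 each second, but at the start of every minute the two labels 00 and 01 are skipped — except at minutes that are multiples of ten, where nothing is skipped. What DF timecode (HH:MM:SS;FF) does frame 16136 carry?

00:08:58;12

Ten DF minutes hold 17982 frames, so frame 16136 lies in block 0 (frames 0–17981) with 16136 frames into that block.
The block's first minute is 1800 frames and the rest 1798 each; 16136 frames reaches minute 8, so 0 × 18 + 8 × 2 = 16 labels have been skipped so far.
Adding those back, label number 16136 + 16 = 16152 at 30 labels/s is 538 s + 12 f = 0 h 8 min 58 s frame 12, i.e. 00:08:58;12.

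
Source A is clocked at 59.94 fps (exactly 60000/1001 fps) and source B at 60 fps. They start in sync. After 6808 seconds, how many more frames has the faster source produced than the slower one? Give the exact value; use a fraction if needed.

A emits 60000/1001 × 6808 = 408480000/1001 frames; B emits 60 × 6808 = 408480.
Difference = 408480/1001 frames (≈ 408.0719); B is ahead of A.

408480/1001 frames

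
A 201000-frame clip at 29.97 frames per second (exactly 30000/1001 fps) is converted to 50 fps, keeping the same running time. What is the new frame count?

335335 frames

Target frames = source frames × (target rate / source rate) = 201000 × (50)/(30000/1001) = 201000 × 1001/600 = 335335.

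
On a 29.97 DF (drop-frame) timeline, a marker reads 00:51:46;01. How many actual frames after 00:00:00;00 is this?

As if non-drop at 30 labels/s: (0 × 3600 + 51 × 60 + 46) × 30 + 1 = 93181.
Minute boundaries passed: 51; those not divisible by 10: 51 − 5 = 46; dropped labels = 2 × 46 = 92.
Actual frame index = 93181 − 92 = 93089.

93089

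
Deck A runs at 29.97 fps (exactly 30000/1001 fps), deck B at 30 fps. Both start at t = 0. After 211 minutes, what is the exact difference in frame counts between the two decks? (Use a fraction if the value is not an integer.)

211 min = 12660 s.
A emits 30000/1001 × 12660 = 379800000/1001 frames; B emits 30 × 12660 = 379800.
Difference = 379800/1001 frames (≈ 379.4206); B is ahead of A.

379800/1001 frames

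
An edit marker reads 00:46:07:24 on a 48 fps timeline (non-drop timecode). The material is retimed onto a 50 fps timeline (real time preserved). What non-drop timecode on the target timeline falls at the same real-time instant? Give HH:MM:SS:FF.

Source frame index: (0×3600 + 46×60 + 7) × 48 + 24 = 132840.
Real time: 132840 / (48) = 5535/2 s.
Target frame: (5535/2) × (50) = 138375.
At 50 labels/s: frame 138375 → 00:46:07:25.

00:46:07:25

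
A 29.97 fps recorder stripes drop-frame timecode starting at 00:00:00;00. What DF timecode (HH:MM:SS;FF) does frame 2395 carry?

00:01:19;27

Each 10-minute DF block holds 10 × 60 × 30 − 9 × 2 = 17982 frames. 2395 ÷ 17982 → 0 full blocks, remainder 2395.
Within the partial block the first minute is 1800 frames and each further minute 1798, so 1 further minute boundary passed. Total skipped labels = 18 × 0 + 2 × 1 = 2.
Non-drop label index = 2395 + 2 = 2397; at 30 labels/s that is 00:01:19:27, i.e. DF 00:01:19;27.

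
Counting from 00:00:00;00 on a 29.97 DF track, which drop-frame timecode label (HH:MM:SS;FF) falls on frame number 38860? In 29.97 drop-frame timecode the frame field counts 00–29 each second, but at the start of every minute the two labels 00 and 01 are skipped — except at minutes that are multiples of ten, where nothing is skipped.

Ten DF minutes hold 17982 frames, so frame 38860 lies in block 2 (frames 35964–53945) with 2896 frames into that block.
The block's first minute is 1800 frames and the rest 1798 each; 2896 frames reaches minute 1, so 2 × 18 + 1 × 2 = 38 labels have been skipped so far.
Adding those back, label number 38860 + 38 = 38898 at 30 labels/s is 1296 s + 18 f = 0 h 21 min 36 s frame 18, i.e. 00:21:36;18.

00:21:36;18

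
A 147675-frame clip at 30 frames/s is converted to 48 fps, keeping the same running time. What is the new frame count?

236280 frames

Target frames = source frames × (target rate / source rate) = 147675 × (48)/(30) = 147675 × 8/5 = 236280.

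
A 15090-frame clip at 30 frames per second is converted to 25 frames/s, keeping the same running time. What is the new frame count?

Target frames = source frames × (target rate / source rate) = 15090 × (25)/(30) = 15090 × 5/6 = 12575.

12575 frames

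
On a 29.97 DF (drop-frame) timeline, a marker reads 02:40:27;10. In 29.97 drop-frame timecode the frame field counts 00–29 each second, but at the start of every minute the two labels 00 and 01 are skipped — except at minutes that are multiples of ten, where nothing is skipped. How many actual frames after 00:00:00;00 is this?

As if non-drop at 30 labels/s: (2 × 3600 + 40 × 60 + 27) × 30 + 10 = 288820.
Minute boundaries passed: 160; those not divisible by 10: 160 − 16 = 144; dropped labels = 2 × 144 = 288.
Actual frame index = 288820 − 288 = 288532.

288532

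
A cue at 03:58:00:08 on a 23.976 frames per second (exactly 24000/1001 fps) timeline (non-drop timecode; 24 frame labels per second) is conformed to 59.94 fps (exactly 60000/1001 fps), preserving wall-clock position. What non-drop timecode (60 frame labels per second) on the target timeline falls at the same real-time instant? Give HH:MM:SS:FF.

03:58:00:20

Source frame index: (3×3600 + 58×60 + 0) × 24 + 8 = 342728.
Real time: 342728 / (24000/1001) = 42883841/3000 s.
Target frame: (42883841/3000) × (60000/1001) = 856820.
At 60 labels/s: frame 856820 → 03:58:00:20.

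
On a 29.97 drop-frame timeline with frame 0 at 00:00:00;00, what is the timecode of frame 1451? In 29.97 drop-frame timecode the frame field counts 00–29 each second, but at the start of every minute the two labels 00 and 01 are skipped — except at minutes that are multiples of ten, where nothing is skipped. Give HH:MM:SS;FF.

Each 10-minute DF block holds 10 × 60 × 30 − 9 × 2 = 17982 frames. 1451 ÷ 17982 → 0 full blocks, remainder 1451.
Within the partial block the first minute is 1800 frames and each further minute 1798, so 0 further minute boundaries passed. Total skipped labels = 18 × 0 + 2 × 0 = 0.
Non-drop label index = 1451 + 0 = 1451; at 30 labels/s that is 00:00:48:11, i.e. DF 00:00:48;11.

00:00:48;11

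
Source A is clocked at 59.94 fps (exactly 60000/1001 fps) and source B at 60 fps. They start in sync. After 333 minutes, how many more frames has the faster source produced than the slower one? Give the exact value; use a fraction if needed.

333 min = 19980 s.
A emits 60000/1001 × 19980 = 1198800000/1001 frames; B emits 60 × 19980 = 1198800.
Difference = 1198800/1001 frames (≈ 1197.6024); B is ahead of A.

1198800/1001 frames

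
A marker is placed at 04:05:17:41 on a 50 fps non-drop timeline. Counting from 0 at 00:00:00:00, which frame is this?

Total seconds to the label: (4 × 3600 + 5 × 60 + 17) = 14717.
Frame index = 14717 × 50 + 41 = 735891.

735891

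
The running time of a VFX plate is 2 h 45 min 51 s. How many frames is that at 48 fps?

2 h 45 min 51 s = 9951 s.
Frames = 9951 × 48 = 477648.

477648 frames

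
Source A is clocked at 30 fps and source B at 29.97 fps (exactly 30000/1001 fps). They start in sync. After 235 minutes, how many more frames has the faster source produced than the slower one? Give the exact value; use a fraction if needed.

423000/1001 frames

235 min = 14100 s.
A emits 30 × 14100 = 423000 frames; B emits 30000/1001 × 14100 = 423000000/1001.
Difference = 423000/1001 frames (≈ 422.5774); B is behind A.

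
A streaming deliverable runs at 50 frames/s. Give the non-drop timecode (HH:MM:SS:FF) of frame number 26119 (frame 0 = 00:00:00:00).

26119 ÷ 50 = 522 full seconds, remainder 19 frames.
522 s = 0 h 8 min 42 s.
Timecode: 00:08:42:19.

00:08:42:19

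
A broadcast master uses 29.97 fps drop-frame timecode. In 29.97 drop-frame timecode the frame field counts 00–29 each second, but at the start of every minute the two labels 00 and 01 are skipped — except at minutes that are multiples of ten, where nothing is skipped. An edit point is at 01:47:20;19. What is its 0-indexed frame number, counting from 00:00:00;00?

As if non-drop at 30 labels/s: (1 × 3600 + 47 × 60 + 20) × 30 + 19 = 193219.
Minute boundaries passed: 107; those not divisible by 10: 107 − 10 = 97; dropped labels = 2 × 97 = 194.
Actual frame index = 193219 − 194 = 193025.

193025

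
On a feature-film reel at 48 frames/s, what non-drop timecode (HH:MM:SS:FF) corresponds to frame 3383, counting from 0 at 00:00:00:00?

3383 ÷ 48 = 70 full seconds, remainder 23 frames.
70 s = 0 h 1 min 10 s.
Timecode: 00:01:10:23.

00:01:10:23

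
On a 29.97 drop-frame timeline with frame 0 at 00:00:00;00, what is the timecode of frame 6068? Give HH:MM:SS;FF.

00:03:22;14

Each 10-minute DF block holds 10 × 60 × 30 − 9 × 2 = 17982 frames. 6068 ÷ 17982 → 0 full blocks, remainder 6068.
Within the partial block the first minute is 1800 frames and each further minute 1798, so 3 further minute boundaries passed. Total skipped labels = 18 × 0 + 2 × 3 = 6.
Non-drop label index = 6068 + 6 = 6074; at 30 labels/s that is 00:03:22:14, i.e. DF 00:03:22;14.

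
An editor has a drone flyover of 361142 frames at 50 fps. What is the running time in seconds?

Running time = 361142 / (50) = 7222.84 s.

7222.84 seconds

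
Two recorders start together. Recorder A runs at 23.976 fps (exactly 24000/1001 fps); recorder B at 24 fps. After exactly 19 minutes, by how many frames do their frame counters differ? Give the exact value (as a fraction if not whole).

19 min = 1140 s.
A emits 24000/1001 × 1140 = 27360000/1001 frames; B emits 24 × 1140 = 27360.
Difference = 27360/1001 frames (≈ 27.3327); B is ahead of A.

27360/1001 frames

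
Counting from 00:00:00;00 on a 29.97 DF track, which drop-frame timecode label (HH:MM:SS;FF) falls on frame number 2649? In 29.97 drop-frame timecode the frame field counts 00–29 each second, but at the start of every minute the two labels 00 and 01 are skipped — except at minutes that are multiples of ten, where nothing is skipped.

00:01:28;11

Each 10-minute DF block holds 10 × 60 × 30 − 9 × 2 = 17982 frames. 2649 ÷ 17982 → 0 full blocks, remainder 2649.
Within the partial block the first minute is 1800 frames and each further minute 1798, so 1 further minute boundary passed. Total skipped labels = 18 × 0 + 2 × 1 = 2.
Non-drop label index = 2649 + 2 = 2651; at 30 labels/s that is 00:01:28:11, i.e. DF 00:01:28;11.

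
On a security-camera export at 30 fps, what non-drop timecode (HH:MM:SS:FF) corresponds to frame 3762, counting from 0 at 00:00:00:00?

00:02:05:12

3762 ÷ 30 = 125 full seconds, remainder 12 frames.
125 s = 0 h 2 min 5 s.
Timecode: 00:02:05:12.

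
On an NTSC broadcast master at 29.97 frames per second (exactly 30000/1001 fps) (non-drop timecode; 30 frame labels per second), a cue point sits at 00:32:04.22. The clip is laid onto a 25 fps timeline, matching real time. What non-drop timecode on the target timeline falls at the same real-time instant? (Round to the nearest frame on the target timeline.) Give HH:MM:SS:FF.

00:32:06:16

Source frame index: (0×3600 + 32×60 + 4) × 30 + 22 = 57742.
Real time: 57742 / (30000/1001) = 28899871/15000 s.
Target frame: (28899871/15000) × (25) = 28899871/600 ≈ 48166.452 → 48166.
At 25 labels/s: frame 48166 → 00:32:06:16.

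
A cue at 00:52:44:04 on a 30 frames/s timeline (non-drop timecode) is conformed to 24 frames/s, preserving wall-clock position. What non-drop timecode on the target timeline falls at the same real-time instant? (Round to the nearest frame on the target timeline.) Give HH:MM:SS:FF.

00:52:44:03

Source frame index: (0×3600 + 52×60 + 44) × 30 + 4 = 94924.
Real time: 94924 / (30) = 47462/15 s.
Target frame: (47462/15) × (24) = 379696/5 ≈ 75939.200 → 75939.
At 24 labels/s: frame 75939 → 00:52:44:03.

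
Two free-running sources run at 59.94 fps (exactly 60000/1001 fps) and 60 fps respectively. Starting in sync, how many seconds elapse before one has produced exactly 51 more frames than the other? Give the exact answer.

850.85 seconds

The gap grows by |60 − 60000/1001| = 60/1001 frames per second.
Time for a 51-frame gap: 51 ÷ (60/1001) = 850.85 s.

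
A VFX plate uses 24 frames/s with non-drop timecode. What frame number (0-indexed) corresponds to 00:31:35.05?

Total seconds to the label: (0 × 3600 + 31 × 60 + 35) = 1895.
Frame index = 1895 × 24 + 5 = 45485.

frame 45485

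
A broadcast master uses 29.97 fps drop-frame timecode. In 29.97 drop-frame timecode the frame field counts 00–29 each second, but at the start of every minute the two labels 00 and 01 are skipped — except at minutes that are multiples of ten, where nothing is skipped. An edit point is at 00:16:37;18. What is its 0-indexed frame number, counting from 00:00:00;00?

As if non-drop at 30 labels/s: (0 × 3600 + 16 × 60 + 37) × 30 + 18 = 29928.
Minute boundaries passed: 16; those not divisible by 10: 16 − 1 = 15; dropped labels = 2 × 15 = 30.
Actual frame index = 29928 − 30 = 29898.

29898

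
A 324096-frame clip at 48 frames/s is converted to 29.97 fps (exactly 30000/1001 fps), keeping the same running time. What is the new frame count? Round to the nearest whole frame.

Frames at target rate = 324096 × (30000/1001) / (48) = 202560000/1001 ≈ 202357.642.
Nearest whole frame: 202358.

202358 frames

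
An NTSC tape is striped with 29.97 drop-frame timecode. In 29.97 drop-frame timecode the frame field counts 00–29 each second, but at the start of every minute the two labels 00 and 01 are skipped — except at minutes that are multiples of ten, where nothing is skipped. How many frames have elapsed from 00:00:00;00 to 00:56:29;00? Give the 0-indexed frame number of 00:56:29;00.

Complete 10-minute blocks: 5, each 17982 frames → 89910.
Remaining 6 whole minutes in the current block: 1800 + 5 × 1798 = 10790 frames.
Within the current minute: 29 × 30 + 0 − 2 = 868 (labels ;00/;01 skipped at this minute). Total = 89910 + 10790 + 868 = 101568.

101568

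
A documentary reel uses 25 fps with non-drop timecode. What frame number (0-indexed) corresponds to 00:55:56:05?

frame 83905

Total seconds to the label: (0 × 3600 + 55 × 60 + 56) = 3356.
Frame index = 3356 × 25 + 5 = 83905.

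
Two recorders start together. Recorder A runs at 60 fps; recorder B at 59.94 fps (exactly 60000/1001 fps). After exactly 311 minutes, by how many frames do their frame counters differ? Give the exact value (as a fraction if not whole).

311 min = 18660 s.
A emits 60 × 18660 = 1119600 frames; B emits 60000/1001 × 18660 = 1119600000/1001.
Difference = 1119600/1001 frames (≈ 1118.4815); B is behind A.

1119600/1001 frames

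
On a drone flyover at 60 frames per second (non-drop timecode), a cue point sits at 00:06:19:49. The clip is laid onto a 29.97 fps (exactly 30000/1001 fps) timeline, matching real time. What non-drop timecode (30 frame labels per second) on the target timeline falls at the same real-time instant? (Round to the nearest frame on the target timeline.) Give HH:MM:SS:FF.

Source frame index: (0×3600 + 6×60 + 19) × 60 + 49 = 22789.
Real time: 22789 / (60) = 22789/60 s.
Target frame: (22789/60) × (30000/1001) = 876500/77 ≈ 11383.117 → 11383.
At 30 labels/s: frame 11383 → 00:06:19:13.

00:06:19:13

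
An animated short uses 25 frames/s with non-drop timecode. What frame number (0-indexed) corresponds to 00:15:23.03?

frame 23078

Total seconds to the label: (0 × 3600 + 15 × 60 + 23) = 923.
Frame index = 923 × 25 + 3 = 23078.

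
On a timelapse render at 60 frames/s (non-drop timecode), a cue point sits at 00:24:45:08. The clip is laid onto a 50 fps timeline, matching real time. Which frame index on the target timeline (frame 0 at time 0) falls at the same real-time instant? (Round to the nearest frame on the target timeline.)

frame 74257

Source frame index: (0×3600 + 24×60 + 45) × 60 + 8 = 89108.
Real time: 89108 / (60) = 22277/15 s.
Target frame: (22277/15) × (50) = 222770/3 ≈ 74256.667 → 74257.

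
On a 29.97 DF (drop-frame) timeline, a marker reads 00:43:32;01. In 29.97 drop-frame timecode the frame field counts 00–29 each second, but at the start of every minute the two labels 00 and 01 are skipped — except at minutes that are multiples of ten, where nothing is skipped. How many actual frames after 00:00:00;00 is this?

Complete 10-minute blocks: 4, each 17982 frames → 71928.
Remaining 3 whole minutes in the current block: 1800 + 2 × 1798 = 5396 frames.
Within the current minute: 32 × 30 + 1 − 2 = 959 (labels ;00/;01 skipped at this minute). Total = 71928 + 5396 + 959 = 78283.

78283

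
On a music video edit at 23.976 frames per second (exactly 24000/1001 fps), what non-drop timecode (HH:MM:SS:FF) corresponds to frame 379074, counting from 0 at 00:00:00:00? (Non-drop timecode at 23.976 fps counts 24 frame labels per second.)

379074 ÷ 24 = 15794 full seconds, remainder 18 frames.
15794 s = 4 h 23 min 14 s.
Timecode: 04:23:14:18.

04:23:14:18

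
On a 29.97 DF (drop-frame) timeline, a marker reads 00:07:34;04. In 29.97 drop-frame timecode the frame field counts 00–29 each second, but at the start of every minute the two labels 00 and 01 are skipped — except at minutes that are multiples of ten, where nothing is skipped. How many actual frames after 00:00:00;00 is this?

13610

Complete 10-minute blocks: 0, each 17982 frames → 0.
Remaining 7 whole minutes in the current block: 1800 + 6 × 1798 = 12588 frames.
Within the current minute: 34 × 30 + 4 − 2 = 1022 (labels ;00/;01 skipped at this minute). Total = 0 + 12588 + 1022 = 13610.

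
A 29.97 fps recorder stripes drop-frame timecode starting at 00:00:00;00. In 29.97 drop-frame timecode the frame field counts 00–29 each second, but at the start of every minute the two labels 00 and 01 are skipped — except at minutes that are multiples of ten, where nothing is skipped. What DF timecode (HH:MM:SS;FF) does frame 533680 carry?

04:56:47;04

Each 10-minute DF block holds 10 × 60 × 30 − 9 × 2 = 17982 frames. 533680 ÷ 17982 → 29 full blocks, remainder 12202.
Within the partial block the first minute is 1800 frames and each further minute 1798, so 6 further minute boundaries passed. Total skipped labels = 18 × 29 + 2 × 6 = 534.
Non-drop label index = 533680 + 534 = 534214; at 30 labels/s that is 04:56:47:04, i.e. DF 04:56:47;04.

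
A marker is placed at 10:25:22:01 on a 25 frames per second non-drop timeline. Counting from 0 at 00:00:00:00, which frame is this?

938051

Total seconds to the label: (10 × 3600 + 25 × 60 + 22) = 37522.
Frame index = 37522 × 25 + 1 = 938051.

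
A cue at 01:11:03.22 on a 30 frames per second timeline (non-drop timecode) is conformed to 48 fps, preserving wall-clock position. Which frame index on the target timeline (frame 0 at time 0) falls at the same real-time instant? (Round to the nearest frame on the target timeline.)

frame 204659

Source frame index: (1×3600 + 11×60 + 3) × 30 + 22 = 127912.
Real time: 127912 / (30) = 63956/15 s.
Target frame: (63956/15) × (48) = 1023296/5 ≈ 204659.200 → 204659.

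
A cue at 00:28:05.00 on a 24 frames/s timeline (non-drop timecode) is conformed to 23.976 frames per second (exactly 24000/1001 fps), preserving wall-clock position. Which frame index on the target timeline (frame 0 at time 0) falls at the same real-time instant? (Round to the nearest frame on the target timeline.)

frame 40400

Source frame index: (0×3600 + 28×60 + 5) × 24 + 0 = 40440.
Real time: 40440 / (24) = 1685 s.
Target frame: (1685) × (24000/1001) = 40440000/1001 ≈ 40399.600 → 40400.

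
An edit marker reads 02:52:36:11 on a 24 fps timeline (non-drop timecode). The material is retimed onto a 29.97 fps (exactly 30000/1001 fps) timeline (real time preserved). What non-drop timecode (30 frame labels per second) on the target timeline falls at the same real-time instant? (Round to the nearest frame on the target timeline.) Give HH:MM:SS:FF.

02:52:26:03

Source frame index: (2×3600 + 52×60 + 36) × 24 + 11 = 248555.
Real time: 248555 / (24) = 248555/24 s.
Target frame: (248555/24) × (30000/1001) = 310693750/1001 ≈ 310383.367 → 310383.
At 30 labels/s: frame 310383 → 02:52:26:03.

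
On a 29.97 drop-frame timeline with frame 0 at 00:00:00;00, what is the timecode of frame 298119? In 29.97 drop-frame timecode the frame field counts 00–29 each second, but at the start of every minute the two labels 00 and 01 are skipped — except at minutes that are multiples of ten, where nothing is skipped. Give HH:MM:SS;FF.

02:45:47;07

Each 10-minute DF block holds 10 × 60 × 30 − 9 × 2 = 17982 frames. 298119 ÷ 17982 → 16 full blocks, remainder 10407.
Within the partial block the first minute is 1800 frames and each further minute 1798, so 5 further minute boundaries passed. Total skipped labels = 18 × 16 + 2 × 5 = 298.
Non-drop label index = 298119 + 298 = 298417; at 30 labels/s that is 02:45:47:07, i.e. DF 02:45:47;07.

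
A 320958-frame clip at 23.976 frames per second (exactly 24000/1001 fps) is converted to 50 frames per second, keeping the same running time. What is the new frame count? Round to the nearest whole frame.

Frames at target rate = 320958 × (50) / (24000/1001) = 53546493/80 ≈ 669331.162.
Nearest whole frame: 669331.

669331 frames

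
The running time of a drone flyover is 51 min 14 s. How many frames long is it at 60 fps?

51 min 14 s = 3074 s.
Frames = 3074 × 60 = 184440.

184440 frames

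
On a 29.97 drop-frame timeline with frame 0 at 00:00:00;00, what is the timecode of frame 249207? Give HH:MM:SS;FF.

02:18:35;07

Ten DF minutes hold 17982 frames, so frame 249207 lies in block 13 (frames 233766–251747) with 15441 frames into that block.
The block's first minute is 1800 frames and the rest 1798 each; 15441 frames reaches minute 8, so 13 × 18 + 8 × 2 = 250 labels have been skipped so far.
Adding those back, label number 249207 + 250 = 249457 at 30 labels/s is 8315 s + 7 f = 2 h 18 min 35 s frame 7, i.e. 02:18:35;07.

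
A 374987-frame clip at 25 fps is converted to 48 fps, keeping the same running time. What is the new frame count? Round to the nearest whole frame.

Frames at target rate = 374987 × (48) / (25) = 17999376/25 ≈ 719975.040.
Nearest whole frame: 719975.

719975 frames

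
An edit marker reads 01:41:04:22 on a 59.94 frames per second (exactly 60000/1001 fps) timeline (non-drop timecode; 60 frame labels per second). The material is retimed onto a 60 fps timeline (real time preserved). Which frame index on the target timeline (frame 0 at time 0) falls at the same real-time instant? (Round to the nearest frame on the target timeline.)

frame 364226

Source frame index: (1×3600 + 41×60 + 4) × 60 + 22 = 363862.
Real time: 363862 / (60000/1001) = 182112931/30000 s.
Target frame: (182112931/30000) × (60) = 182112931/500 ≈ 364225.862 → 364226.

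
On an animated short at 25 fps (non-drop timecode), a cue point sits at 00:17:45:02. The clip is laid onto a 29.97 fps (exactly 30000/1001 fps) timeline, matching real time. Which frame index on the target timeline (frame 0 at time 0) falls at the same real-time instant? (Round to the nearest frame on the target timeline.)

Source frame index: (0×3600 + 17×60 + 45) × 25 + 2 = 26627.
Real time: 26627 / (25) = 26627/25 s.
Target frame: (26627/25) × (30000/1001) = 31952400/1001 ≈ 31920.480 → 31920.

frame 31920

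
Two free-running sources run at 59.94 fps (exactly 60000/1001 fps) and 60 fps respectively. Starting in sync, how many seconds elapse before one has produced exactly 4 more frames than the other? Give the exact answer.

The gap grows by |60 − 60000/1001| = 60/1001 frames per second.
Time for a 4-frame gap: 4 ÷ (60/1001) = 1001/15 s.

1001/15 seconds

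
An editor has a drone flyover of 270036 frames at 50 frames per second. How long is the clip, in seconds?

5400.72 seconds

Running time = 270036 / (50) = 5400.72 s.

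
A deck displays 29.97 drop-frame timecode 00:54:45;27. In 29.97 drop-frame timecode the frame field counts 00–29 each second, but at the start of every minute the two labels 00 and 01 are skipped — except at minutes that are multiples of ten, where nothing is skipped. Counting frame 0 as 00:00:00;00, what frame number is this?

Complete 10-minute blocks: 5, each 17982 frames → 89910.
Remaining 4 whole minutes in the current block: 1800 + 3 × 1798 = 7194 frames.
Within the current minute: 45 × 30 + 27 − 2 = 1375 (labels ;00/;01 skipped at this minute). Total = 89910 + 7194 + 1375 = 98479.

98479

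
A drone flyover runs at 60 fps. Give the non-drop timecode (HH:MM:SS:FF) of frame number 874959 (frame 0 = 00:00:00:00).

874959 ÷ 60 = 14582 full seconds, remainder 39 frames.
14582 s = 4 h 3 min 2 s.
Timecode: 04:03:02:39.

04:03:02:39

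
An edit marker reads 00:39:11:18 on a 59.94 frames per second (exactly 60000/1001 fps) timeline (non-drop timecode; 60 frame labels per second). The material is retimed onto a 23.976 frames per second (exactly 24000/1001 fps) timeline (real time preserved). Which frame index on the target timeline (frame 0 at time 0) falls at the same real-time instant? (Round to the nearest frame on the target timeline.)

Source frame index: (0×3600 + 39×60 + 11) × 60 + 18 = 141078.
Real time: 141078 / (60000/1001) = 23536513/10000 s.
Target frame: (23536513/10000) × (24000/1001) = 282156/5 ≈ 56431.200 → 56431.

frame 56431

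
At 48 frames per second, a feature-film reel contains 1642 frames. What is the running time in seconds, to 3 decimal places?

34.208 seconds

Running time = 1642 × 1/48 = 821/24 s ≈ 34.208 s.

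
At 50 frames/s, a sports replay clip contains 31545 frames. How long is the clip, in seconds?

Running time = 31545 / (50) = 630.9 s.

630.9 seconds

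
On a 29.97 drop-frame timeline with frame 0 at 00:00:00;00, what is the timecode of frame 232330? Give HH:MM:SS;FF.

02:09:12;04

Each 10-minute DF block holds 10 × 60 × 30 − 9 × 2 = 17982 frames. 232330 ÷ 17982 → 12 full blocks, remainder 16546.
Within the partial block the first minute is 1800 frames and each further minute 1798, so 9 further minute boundaries passed. Total skipped labels = 18 × 12 + 2 × 9 = 234.
Non-drop label index = 232330 + 234 = 232564; at 30 labels/s that is 02:09:12:04, i.e. DF 02:09:12;04.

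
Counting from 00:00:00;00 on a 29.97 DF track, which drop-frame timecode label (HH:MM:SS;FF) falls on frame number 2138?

Each 10-minute DF block holds 10 × 60 × 30 − 9 × 2 = 17982 frames. 2138 ÷ 17982 → 0 full blocks, remainder 2138.
Within the partial block the first minute is 1800 frames and each further minute 1798, so 1 further minute boundary passed. Total skipped labels = 18 × 0 + 2 × 1 = 2.
Non-drop label index = 2138 + 2 = 2140; at 30 labels/s that is 00:01:11:10, i.e. DF 00:01:11;10.

00:01:11;10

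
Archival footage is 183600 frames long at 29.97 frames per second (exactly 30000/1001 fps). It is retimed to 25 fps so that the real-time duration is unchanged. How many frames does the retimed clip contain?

153153 frames

Target frames = source frames × (target rate / source rate) = 183600 × (25)/(30000/1001) = 183600 × 1001/1200 = 153153.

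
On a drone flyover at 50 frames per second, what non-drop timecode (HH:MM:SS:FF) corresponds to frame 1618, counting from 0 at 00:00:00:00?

1618 ÷ 50 = 32 full seconds, remainder 18 frames.
32 s = 0 h 0 min 32 s.
Timecode: 00:00:32:18.

00:00:32:18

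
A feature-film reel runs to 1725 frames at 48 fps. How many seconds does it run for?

35.9375 seconds

Running time = 1725 / (48) = 35.9375 s.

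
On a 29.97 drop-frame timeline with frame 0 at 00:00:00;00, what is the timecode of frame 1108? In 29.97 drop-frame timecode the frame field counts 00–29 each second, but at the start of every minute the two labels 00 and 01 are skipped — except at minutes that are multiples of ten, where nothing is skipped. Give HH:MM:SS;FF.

Each 10-minute DF block holds 10 × 60 × 30 − 9 × 2 = 17982 frames. 1108 ÷ 17982 → 0 full blocks, remainder 1108.
Within the partial block the first minute is 1800 frames and each further minute 1798, so 0 further minute boundaries passed. Total skipped labels = 18 × 0 + 2 × 0 = 0.
Non-drop label index = 1108 + 0 = 1108; at 30 labels/s that is 00:00:36:28, i.e. DF 00:00:36;28.

00:00:36;28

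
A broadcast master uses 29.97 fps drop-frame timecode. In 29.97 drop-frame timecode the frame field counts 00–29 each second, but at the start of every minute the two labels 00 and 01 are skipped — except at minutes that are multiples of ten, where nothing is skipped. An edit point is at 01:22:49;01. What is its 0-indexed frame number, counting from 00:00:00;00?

As if non-drop at 30 labels/s: (1 × 3600 + 22 × 60 + 49) × 30 + 1 = 149071.
Minute boundaries passed: 82; those not divisible by 10: 82 − 8 = 74; dropped labels = 2 × 74 = 148.
Actual frame index = 149071 − 148 = 148923.

148923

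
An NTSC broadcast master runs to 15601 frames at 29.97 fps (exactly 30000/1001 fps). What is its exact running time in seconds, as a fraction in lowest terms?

15616601/30000 seconds

Running time = 15601 ÷ (30000/1001) = 15601 × 1001/30000 = 15616601/30000 s.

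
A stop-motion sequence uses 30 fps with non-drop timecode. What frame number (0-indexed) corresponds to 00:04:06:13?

frame 7393

Total seconds to the label: (0 × 3600 + 4 × 60 + 6) = 246.
Frame index = 246 × 30 + 13 = 7393.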